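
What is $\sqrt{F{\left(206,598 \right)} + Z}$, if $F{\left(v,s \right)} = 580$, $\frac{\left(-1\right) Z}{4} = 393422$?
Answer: $2 i \sqrt{393277} \approx 1254.2 i$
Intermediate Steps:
$Z = -1573688$ ($Z = \left(-4\right) 393422 = -1573688$)
$\sqrt{F{\left(206,598 \right)} + Z} = \sqrt{580 - 1573688} = \sqrt{-1573108} = 2 i \sqrt{393277}$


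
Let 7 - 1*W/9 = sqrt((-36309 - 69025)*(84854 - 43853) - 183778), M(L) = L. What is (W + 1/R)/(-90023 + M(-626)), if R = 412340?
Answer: -25977421/37378208660 + 18*I*sqrt(1079745778)/90649 ≈ -0.00069499 + 6.5248*I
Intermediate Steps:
W = 63 - 18*I*sqrt(1079745778) (W = 63 - 9*sqrt((-36309 - 69025)*(84854 - 43853) - 183778) = 63 - 9*sqrt(-105334*41001 - 183778) = 63 - 9*sqrt(-4318799334 - 183778) = 63 - 18*I*sqrt(1079745778) ≈ 63.0 - 5.9147e+5*I)
(W + 1/R)/(-90023 + M(-626)) = ((63 - 18*I*sqrt(1079745778)) + 1/412340)/(-90023 - 626) = ((63 - 18*I*sqrt(1079745778)) + 1/412340)/(-90649) = (25977421/412340 - 18*I*sqrt(1079745778))*(-1/90649) = -25977421/37378208660 + 18*I*sqrt(1079745778)/90649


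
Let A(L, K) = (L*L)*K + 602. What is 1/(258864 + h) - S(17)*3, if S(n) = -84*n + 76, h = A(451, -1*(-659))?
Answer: 544723740601/134300725 ≈ 4056.0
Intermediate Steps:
A(L, K) = 602 + K*L**2 (A(L, K) = L**2*K + 602 = K*L**2 + 602 = 602 + K*L**2)
h = 134041861 (h = 602 - 1*(-659)*451**2 = 602 + 659*203401 = 602 + 134041259 = 134041861)
S(n) = 76 - 84*n
1/(258864 + h) - S(17)*3 = 1/(258864 + 134041861) - (76 - 84*17)*3 = 1/134300725 - (76 - 1428)*3 = 1/134300725 - (-1352)*3 = 1/134300725 - 1*(-4056) = 1/134300725 + 4056 = 544723740601/134300725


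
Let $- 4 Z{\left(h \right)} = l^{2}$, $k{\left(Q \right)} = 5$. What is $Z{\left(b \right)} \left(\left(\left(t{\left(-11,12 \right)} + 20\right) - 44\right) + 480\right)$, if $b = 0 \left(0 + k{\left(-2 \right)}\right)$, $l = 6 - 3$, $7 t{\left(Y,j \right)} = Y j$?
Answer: $- \frac{6885}{7} \approx -983.57$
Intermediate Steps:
$t{\left(Y,j \right)} = \frac{Y j}{7}$
$l = 3$ ($l = 6 - 3 = 3$)
$b = 0$ ($b = 0 \left(0 + 5\right) = 0 \cdot 5 = 0$)
$Z{\left(h \right)} = - \frac{9}{4}$ ($Z{\left(h \right)} = - \frac{3^{2}}{4} = \left(- \frac{1}{4}\right) 9 = - \frac{9}{4}$)
$Z{\left(b \right)} \left(\left(\left(t{\left(-11,12 \right)} + 20\right) - 44\right) + 480\right) = - \frac{9 \left(\left(\left(\frac{1}{7} \left(-11\right) 12 + 20\right) - 44\right) + 480\right)}{4} = - \frac{9 \left(\left(\left(- \frac{132}{7} + 20\right) - 44\right) + 480\right)}{4} = - \frac{9 \left(\left(\frac{8}{7} - 44\right) + 480\right)}{4} = - \frac{9 \left(- \frac{300}{7} + 480\right)}{4} = \left(- \frac{9}{4}\right) \frac{3060}{7} = - \frac{6885}{7}$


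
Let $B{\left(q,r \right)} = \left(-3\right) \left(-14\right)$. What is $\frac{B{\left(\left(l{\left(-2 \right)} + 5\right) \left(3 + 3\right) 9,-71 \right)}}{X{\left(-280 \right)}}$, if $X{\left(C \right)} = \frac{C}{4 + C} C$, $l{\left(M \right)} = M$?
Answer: $- \frac{207}{1400} \approx -0.14786$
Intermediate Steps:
$B{\left(q,r \right)} = 42$
$X{\left(C \right)} = \frac{C^{2}}{4 + C}$
$\frac{B{\left(\left(l{\left(-2 \right)} + 5\right) \left(3 + 3\right) 9,-71 \right)}}{X{\left(-280 \right)}} = \frac{42}{\left(-280\right)^{2} \frac{1}{4 - 280}} = \frac{42}{78400 \frac{1}{-276}} = \frac{42}{78400 \left(- \frac{1}{276}\right)} = \frac{42}{- \frac{19600}{69}} = 42 \left(- \frac{69}{19600}\right) = - \frac{207}{1400}$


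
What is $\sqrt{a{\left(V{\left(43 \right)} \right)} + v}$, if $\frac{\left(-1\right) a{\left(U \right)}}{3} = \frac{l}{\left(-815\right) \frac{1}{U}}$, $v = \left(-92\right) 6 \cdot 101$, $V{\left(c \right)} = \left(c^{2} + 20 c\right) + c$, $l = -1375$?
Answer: $\frac{2 i \sqrt{462837522}}{163} \approx 263.97 i$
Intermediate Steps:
$V{\left(c \right)} = c^{2} + 21 c$
$v = -55752$ ($v = \left(-552\right) 101 = -55752$)
$a{\left(U \right)} = - \frac{825 U}{163}$ ($a{\left(U \right)} = - 3 \left(- \frac{1375}{\left(-815\right) \frac{1}{U}}\right) = - 3 \left(- 1375 \left(- \frac{U}{815}\right)\right) = - 3 \frac{275 U}{163} = - \frac{825 U}{163}$)
$\sqrt{a{\left(V{\left(43 \right)} \right)} + v} = \sqrt{- \frac{825 \cdot 43 \left(21 + 43\right)}{163} - 55752} = \sqrt{- \frac{825 \cdot 43 \cdot 64}{163} - 55752} = \sqrt{\left(- \frac{825}{163}\right) 2752 - 55752} = \sqrt{- \frac{2270400}{163} - 55752} = \sqrt{- \frac{11357976}{163}} = \frac{2 i \sqrt{462837522}}{163}$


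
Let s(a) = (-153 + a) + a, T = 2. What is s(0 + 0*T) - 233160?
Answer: -233313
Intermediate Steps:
s(a) = -153 + 2*a
s(0 + 0*T) - 233160 = (-153 + 2*(0 + 0*2)) - 233160 = (-153 + 2*(0 + 0)) - 233160 = (-153 + 2*0) - 233160 = (-153 + 0) - 233160 = -153 - 233160 = -233313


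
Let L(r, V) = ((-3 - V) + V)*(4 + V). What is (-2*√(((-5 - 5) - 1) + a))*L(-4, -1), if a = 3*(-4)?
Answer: 18*I*√23 ≈ 86.325*I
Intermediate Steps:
a = -12
L(r, V) = -12 - 3*V (L(r, V) = -3*(4 + V) = -12 - 3*V)
(-2*√(((-5 - 5) - 1) + a))*L(-4, -1) = (-2*√(((-5 - 5) - 1) - 12))*(-12 - 3*(-1)) = (-2*√((-10 - 1) - 12))*(-12 + 3) = -2*√(-11 - 12)*(-9) = -2*I*√23*(-9) = 18*I*√23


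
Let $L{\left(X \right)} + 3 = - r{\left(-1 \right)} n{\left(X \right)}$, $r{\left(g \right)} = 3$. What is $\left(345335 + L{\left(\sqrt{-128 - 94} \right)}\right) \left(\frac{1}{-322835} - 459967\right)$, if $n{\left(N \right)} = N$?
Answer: $- \frac{51279538848090072}{322835} + \frac{445480339338 i \sqrt{222}}{322835} \approx -1.5884 \cdot 10^{11} + 2.056 \cdot 10^{7} i$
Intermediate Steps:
$L{\left(X \right)} = -3 - 3 X$ ($L{\left(X \right)} = -3 + \left(-1\right) 3 X = -3 - 3 X$)
$\left(345335 + L{\left(\sqrt{-128 - 94} \right)}\right) \left(\frac{1}{-322835} - 459967\right) = \left(345335 - \left(3 + 3 \sqrt{-128 - 94}\right)\right) \left(\frac{1}{-322835} - 459967\right) = \left(345335 - \left(3 + 3 \sqrt{-222}\right)\right) \left(- \frac{1}{322835} - 459967\right) = \left(345335 - \left(3 + 3 i \sqrt{222}\right)\right) \left(- \frac{148493446446}{322835}\right) = \left(345332 - 3 i \sqrt{222}\right) \left(- \frac{148493446446}{322835}\right) = - \frac{51279538848090072}{322835} + \frac{445480339338 i \sqrt{222}}{322835}$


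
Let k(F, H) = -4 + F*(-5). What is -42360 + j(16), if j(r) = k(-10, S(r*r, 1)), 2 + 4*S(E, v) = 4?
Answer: -42314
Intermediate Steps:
S(E, v) = ½ (S(E, v) = -½ + (¼)*4 = -½ + 1 = ½)
k(F, H) = -4 - 5*F
j(r) = 46 (j(r) = -4 - 5*(-10) = -4 + 50 = 46)
-42360 + j(16) = -42360 + 46 = -42314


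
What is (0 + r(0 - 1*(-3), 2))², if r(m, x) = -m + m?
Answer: 0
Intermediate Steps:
r(m, x) = 0
(0 + r(0 - 1*(-3), 2))² = (0 + 0)² = 0² = 0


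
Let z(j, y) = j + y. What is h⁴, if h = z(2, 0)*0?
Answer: 0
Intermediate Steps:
h = 0 (h = (2 + 0)*0 = 2*0 = 0)
h⁴ = 0⁴ = 0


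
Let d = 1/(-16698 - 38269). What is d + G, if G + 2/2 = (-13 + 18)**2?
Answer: 1319207/54967 ≈ 24.000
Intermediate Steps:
G = 24 (G = -1 + (-13 + 18)**2 = -1 + 5**2 = -1 + 25 = 24)
d = -1/54967 (d = 1/(-54967) = -1/54967 ≈ -1.8193e-5)
d + G = -1/54967 + 24 = 1319207/54967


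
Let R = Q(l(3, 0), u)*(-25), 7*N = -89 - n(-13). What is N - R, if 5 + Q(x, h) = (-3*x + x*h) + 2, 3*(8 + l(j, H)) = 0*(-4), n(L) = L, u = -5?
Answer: 10599/7 ≈ 1514.1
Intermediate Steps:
l(j, H) = -8 (l(j, H) = -8 + (0*(-4))/3 = -8 + (⅓)*0 = -8 + 0 = -8)
Q(x, h) = -3 - 3*x + h*x (Q(x, h) = -5 + ((-3*x + x*h) + 2) = -5 + ((-3*x + h*x) + 2) = -5 + (2 - 3*x + h*x) = -3 - 3*x + h*x)
N = -76/7 (N = (-89 - 1*(-13))/7 = (-89 + 13)/7 = (⅐)*(-76) = -76/7 ≈ -10.857)
R = -1525 (R = (-3 - 3*(-8) - 5*(-8))*(-25) = (-3 + 24 + 40)*(-25) = 61*(-25) = -1525)
N - R = -76/7 - 1*(-1525) = -76/7 + 1525 = 10599/7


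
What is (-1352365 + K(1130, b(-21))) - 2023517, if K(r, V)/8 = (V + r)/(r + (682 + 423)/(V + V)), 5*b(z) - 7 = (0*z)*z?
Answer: -360290372866/106725 ≈ -3.3759e+6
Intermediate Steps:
b(z) = 7/5 (b(z) = 7/5 + ((0*z)*z)/5 = 7/5 + (0*z)/5 = 7/5 + (1/5)*0 = 7/5 + 0 = 7/5)
K(r, V) = 8*(V + r)/(r + 1105/(2*V)) (K(r, V) = 8*((V + r)/(r + (682 + 423)/(V + V))) = 8*((V + r)/(r + 1105/((2*V)))) = 8*((V + r)/(r + 1105*(1/(2*V)))) = 8*((V + r)/(r + 1105/(2*V))) = 8*(V + r)/(r + 1105/(2*V)))
(-1352365 + K(1130, b(-21))) - 2023517 = (-1352365 + 16*(7/5)*(7/5 + 1130)/(1105 + 2*(7/5)*1130)) - 2023517 = (-1352365 + 16*(7/5)*(5657/5)/(1105 + 3164)) - 2023517 = (-1352365 + 16*(7/5)*(5657/5)/4269) - 2023517 = (-1352365 + 16*(7/5)*(1/4269)*(5657/5)) - 2023517 = (-1352365 + 633584/106725) - 2023517 = -144330521041/106725 - 2023517 = -360290372866/106725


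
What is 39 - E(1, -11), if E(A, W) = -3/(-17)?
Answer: 660/17 ≈ 38.824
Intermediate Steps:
E(A, W) = 3/17 (E(A, W) = -3*(-1/17) = 3/17)
39 - E(1, -11) = 39 - 1*3/17 = 39 - 3/17 = 660/17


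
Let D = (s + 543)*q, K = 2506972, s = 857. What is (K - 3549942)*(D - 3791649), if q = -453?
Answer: 4616027731530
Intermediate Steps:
D = -634200 (D = (857 + 543)*(-453) = 1400*(-453) = -634200)
(K - 3549942)*(D - 3791649) = (2506972 - 3549942)*(-634200 - 3791649) = -1042970*(-4425849) = 4616027731530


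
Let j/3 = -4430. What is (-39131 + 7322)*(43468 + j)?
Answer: -959932002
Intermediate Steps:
j = -13290 (j = 3*(-4430) = -13290)
(-39131 + 7322)*(43468 + j) = (-39131 + 7322)*(43468 - 13290) = -31809*30178 = -959932002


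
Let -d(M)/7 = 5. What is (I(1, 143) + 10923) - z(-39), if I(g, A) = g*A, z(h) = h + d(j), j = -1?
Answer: 11140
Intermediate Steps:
d(M) = -35 (d(M) = -7*5 = -35)
z(h) = -35 + h (z(h) = h - 35 = -35 + h)
I(g, A) = A*g
(I(1, 143) + 10923) - z(-39) = (143*1 + 10923) - (-35 - 39) = (143 + 10923) - 1*(-74) = 11066 + 74 = 11140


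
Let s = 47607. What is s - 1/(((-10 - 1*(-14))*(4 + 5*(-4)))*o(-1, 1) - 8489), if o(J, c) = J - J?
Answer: 404135824/8489 ≈ 47607.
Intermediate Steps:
o(J, c) = 0
s - 1/(((-10 - 1*(-14))*(4 + 5*(-4)))*o(-1, 1) - 8489) = 47607 - 1/(((-10 - 1*(-14))*(4 + 5*(-4)))*0 - 8489) = 47607 - 1/(((-10 + 14)*(4 - 20))*0 - 8489) = 47607 - 1/((4*(-16))*0 - 8489) = 47607 - 1/(-64*0 - 8489) = 47607 - 1/(0 - 8489) = 47607 - 1/(-8489) = 47607 - 1*(-1/8489) = 47607 + 1/8489 = 404135824/8489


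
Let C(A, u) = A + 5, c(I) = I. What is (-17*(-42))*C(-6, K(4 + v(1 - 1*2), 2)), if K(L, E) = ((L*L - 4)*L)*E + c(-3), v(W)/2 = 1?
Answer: -714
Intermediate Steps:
v(W) = 2 (v(W) = 2*1 = 2)
K(L, E) = -3 + E*L*(-4 + L²) (K(L, E) = ((L*L - 4)*L)*E - 3 = ((L² - 4)*L)*E - 3 = ((-4 + L²)*L)*E - 3 = (L*(-4 + L²))*E - 3 = E*L*(-4 + L²) - 3 = -3 + E*L*(-4 + L²))
C(A, u) = 5 + A
(-17*(-42))*C(-6, K(4 + v(1 - 1*2), 2)) = (-17*(-42))*(5 - 6) = 714*(-1) = -714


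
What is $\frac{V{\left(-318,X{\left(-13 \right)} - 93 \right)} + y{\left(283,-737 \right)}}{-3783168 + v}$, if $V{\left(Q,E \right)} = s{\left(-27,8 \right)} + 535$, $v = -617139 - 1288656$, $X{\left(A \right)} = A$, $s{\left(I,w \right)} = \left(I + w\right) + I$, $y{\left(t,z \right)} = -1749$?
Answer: $\frac{20}{90301} \approx 0.00022148$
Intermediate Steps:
$s{\left(I,w \right)} = w + 2 I$
$v = -1905795$ ($v = -617139 - 1288656 = -1905795$)
$V{\left(Q,E \right)} = 489$ ($V{\left(Q,E \right)} = \left(8 + 2 \left(-27\right)\right) + 535 = \left(8 - 54\right) + 535 = -46 + 535 = 489$)
$\frac{V{\left(-318,X{\left(-13 \right)} - 93 \right)} + y{\left(283,-737 \right)}}{-3783168 + v} = \frac{489 - 1749}{-3783168 - 1905795} = - \frac{1260}{-5688963} = \left(-1260\right) \left(- \frac{1}{5688963}\right) = \frac{20}{90301}$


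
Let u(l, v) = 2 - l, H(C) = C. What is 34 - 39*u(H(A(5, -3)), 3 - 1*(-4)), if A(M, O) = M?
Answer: 151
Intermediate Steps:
34 - 39*u(H(A(5, -3)), 3 - 1*(-4)) = 34 - 39*(2 - 1*5) = 34 - 39*(2 - 5) = 34 - 39*(-3) = 34 + 117 = 151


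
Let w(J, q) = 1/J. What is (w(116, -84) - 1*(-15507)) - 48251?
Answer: -3798303/116 ≈ -32744.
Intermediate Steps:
(w(116, -84) - 1*(-15507)) - 48251 = (1/116 - 1*(-15507)) - 48251 = (1/116 + 15507) - 48251 = 1798813/116 - 48251 = -3798303/116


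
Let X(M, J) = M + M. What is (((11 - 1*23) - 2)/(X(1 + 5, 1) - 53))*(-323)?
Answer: -4522/41 ≈ -110.29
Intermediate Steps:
X(M, J) = 2*M
(((11 - 1*23) - 2)/(X(1 + 5, 1) - 53))*(-323) = (((11 - 1*23) - 2)/(2*(1 + 5) - 53))*(-323) = (((11 - 23) - 2)/(2*6 - 53))*(-323) = ((-12 - 2)/(12 - 53))*(-323) = -14/(-41)*(-323) = -14*(-1/41)*(-323) = (14/41)*(-323) = -4522/41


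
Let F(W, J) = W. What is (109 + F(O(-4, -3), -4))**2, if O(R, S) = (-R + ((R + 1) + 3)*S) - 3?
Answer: 12100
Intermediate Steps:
O(R, S) = -3 - R + S*(4 + R) (O(R, S) = (-R + ((1 + R) + 3)*S) - 3 = (-R + (4 + R)*S) - 3 = (-R + S*(4 + R)) - 3 = -3 - R + S*(4 + R))
(109 + F(O(-4, -3), -4))**2 = (109 + (-3 - 1*(-4) + 4*(-3) - 4*(-3)))**2 = (109 + (-3 + 4 - 12 + 12))**2 = (109 + 1)**2 = 110**2 = 12100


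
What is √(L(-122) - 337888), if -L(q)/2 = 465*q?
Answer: 2*I*√56107 ≈ 473.74*I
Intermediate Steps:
L(q) = -930*q
√(L(-122) - 337888) = √(-930*(-122) - 337888) = √(113460 - 337888) = √(-224428) = 2*I*√56107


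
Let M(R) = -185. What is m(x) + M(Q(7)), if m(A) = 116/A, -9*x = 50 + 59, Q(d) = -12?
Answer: -21209/109 ≈ -194.58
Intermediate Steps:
x = -109/9 (x = -(50 + 59)/9 = -⅑*109 = -109/9 ≈ -12.111)
m(x) + M(Q(7)) = 116/(-109/9) - 185 = 116*(-9/109) - 185 = -1044/109 - 185 = -21209/109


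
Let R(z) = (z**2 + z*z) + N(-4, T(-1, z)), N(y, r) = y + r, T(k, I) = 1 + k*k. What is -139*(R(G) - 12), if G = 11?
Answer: -31692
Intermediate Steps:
T(k, I) = 1 + k**2
N(y, r) = r + y
R(z) = -2 + 2*z**2 (R(z) = (z**2 + z*z) + ((1 + (-1)**2) - 4) = (z**2 + z**2) + ((1 + 1) - 4) = 2*z**2 + (2 - 4) = 2*z**2 - 2 = -2 + 2*z**2)
-139*(R(G) - 12) = -139*((-2 + 2*11**2) - 12) = -139*((-2 + 2*121) - 12) = -139*((-2 + 242) - 12) = -139*(240 - 12) = -139*228 = -31692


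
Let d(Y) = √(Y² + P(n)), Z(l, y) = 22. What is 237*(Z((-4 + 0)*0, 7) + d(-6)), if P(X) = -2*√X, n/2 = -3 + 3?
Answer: 6636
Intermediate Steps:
n = 0 (n = 2*(-3 + 3) = 2*0 = 0)
d(Y) = √(Y²) (d(Y) = √(Y² - 2*√0) = √(Y² - 2*0) = √(Y² + 0) = √(Y²))
237*(Z((-4 + 0)*0, 7) + d(-6)) = 237*(22 + √((-6)²)) = 237*(22 + √36) = 237*(22 + 6) = 237*28 = 6636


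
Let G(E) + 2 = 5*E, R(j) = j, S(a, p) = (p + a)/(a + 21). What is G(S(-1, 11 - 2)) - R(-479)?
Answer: 479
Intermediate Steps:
S(a, p) = (a + p)/(21 + a)
G(E) = -2 + 5*E
G(S(-1, 11 - 2)) - R(-479) = (-2 + 5*((-1 + (11 - 2))/(21 - 1))) - 1*(-479) = (-2 + 5*((-1 + 9)/20)) + 479 = (-2 + 5*((1/20)*8)) + 479 = (-2 + 5*(⅖)) + 479 = (-2 + 2) + 479 = 0 + 479 = 479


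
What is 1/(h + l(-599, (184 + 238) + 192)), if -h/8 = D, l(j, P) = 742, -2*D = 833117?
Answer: 1/3333210 ≈ 3.0001e-7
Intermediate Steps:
D = -833117/2 (D = -1/2*833117 = -833117/2 ≈ -4.1656e+5)
h = 3332468 (h = -8*(-833117/2) = 3332468)
1/(h + l(-599, (184 + 238) + 192)) = 1/(3332468 + 742) = 1/3333210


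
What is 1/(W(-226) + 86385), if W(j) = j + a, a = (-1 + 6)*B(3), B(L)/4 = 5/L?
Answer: 3/258577 ≈ 1.1602e-5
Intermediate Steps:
B(L) = 20/L (B(L) = 4*(5/L) = 20/L)
a = 100/3 (a = (-1 + 6)*(20/3) = 5*(20*(⅓)) = 5*(20/3) = 100/3 ≈ 33.333)
W(j) = 100/3 + j (W(j) = j + 100/3 = 100/3 + j)
1/(W(-226) + 86385) = 1/((100/3 - 226) + 86385) = 1/(-578/3 + 86385) = 1/(258577/3) = 3/258577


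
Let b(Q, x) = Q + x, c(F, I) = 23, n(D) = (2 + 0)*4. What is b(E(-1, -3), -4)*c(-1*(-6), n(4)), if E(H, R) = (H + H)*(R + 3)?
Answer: -92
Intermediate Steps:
E(H, R) = 2*H*(3 + R) (E(H, R) = (2*H)*(3 + R) = 2*H*(3 + R))
n(D) = 8 (n(D) = 2*4 = 8)
b(E(-1, -3), -4)*c(-1*(-6), n(4)) = (2*(-1)*(3 - 3) - 4)*23 = (2*(-1)*0 - 4)*23 = (0 - 4)*23 = -4*23 = -92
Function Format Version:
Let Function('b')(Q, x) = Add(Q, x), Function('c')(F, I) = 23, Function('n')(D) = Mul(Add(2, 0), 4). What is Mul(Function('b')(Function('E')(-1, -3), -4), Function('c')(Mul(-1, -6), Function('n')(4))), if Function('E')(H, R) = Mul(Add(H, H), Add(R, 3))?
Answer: -92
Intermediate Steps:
Function('E')(H, R) = Mul(2, H, Add(3, R)) (Function('E')(H, R) = Mul(Mul(2, H), Add(3, R)) = Mul(2, H, Add(3, R)))
Function('n')(D) = 8 (Function('n')(D) = Mul(2, 4) = 8)
Mul(Function('b')(Function('E')(-1, -3), -4), Function('c')(Mul(-1, -6), Function('n')(4))) = Mul(Add(Mul(2, -1, Add(3, -3)), -4), 23) = Mul(Add(Mul(2, -1, 0), -4), 23) = Mul(Add(0, -4), 23) = Mul(-4, 23) = -92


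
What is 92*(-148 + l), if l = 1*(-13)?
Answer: -14812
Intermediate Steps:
l = -13
92*(-148 + l) = 92*(-148 - 13) = 92*(-161) = -14812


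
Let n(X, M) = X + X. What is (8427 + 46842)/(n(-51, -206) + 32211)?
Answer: 18423/10703 ≈ 1.7213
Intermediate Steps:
n(X, M) = 2*X
(8427 + 46842)/(n(-51, -206) + 32211) = (8427 + 46842)/(2*(-51) + 32211) = 55269/(-102 + 32211) = 55269/32109 = 55269*(1/32109) = 18423/10703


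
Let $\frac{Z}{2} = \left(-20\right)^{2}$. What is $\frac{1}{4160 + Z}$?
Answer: $\frac{1}{4960} \approx 0.00020161$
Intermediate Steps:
$Z = 800$ ($Z = 2 \left(-20\right)^{2} = 2 \cdot 400 = 800$)
$\frac{1}{4160 + Z} = \frac{1}{4160 + 800} = \frac{1}{4960}$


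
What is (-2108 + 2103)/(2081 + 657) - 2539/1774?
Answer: -1740163/1214303 ≈ -1.4331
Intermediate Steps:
(-2108 + 2103)/(2081 + 657) - 2539/1774 = -5/2738 - 2539*1/1774 = -5*1/2738 - 2539/1774 = -5/2738 - 2539/1774 = -1740163/1214303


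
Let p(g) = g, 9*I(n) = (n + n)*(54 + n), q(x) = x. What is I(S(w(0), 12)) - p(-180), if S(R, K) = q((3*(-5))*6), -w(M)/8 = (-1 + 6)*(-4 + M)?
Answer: 900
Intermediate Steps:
w(M) = 160 - 40*M (w(M) = -8*(-1 + 6)*(-4 + M) = -40*(-4 + M) = -8*(-20 + 5*M) = 160 - 40*M)
S(R, K) = -90 (S(R, K) = (3*(-5))*6 = -15*6 = -90)
I(n) = 2*n*(54 + n)/9 (I(n) = ((n + n)*(54 + n))/9 = ((2*n)*(54 + n))/9 = (2*n*(54 + n))/9 = 2*n*(54 + n)/9)
I(S(w(0), 12)) - p(-180) = (2/9)*(-90)*(54 - 90) - 1*(-180) = (2/9)*(-90)*(-36) + 180 = 720 + 180 = 900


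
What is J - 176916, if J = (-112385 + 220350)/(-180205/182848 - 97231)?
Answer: -3145351647021508/17778674093 ≈ -1.7692e+5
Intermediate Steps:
J = -19741184320/17778674093 (J = 107965/(-180205*1/182848 - 97231) = 107965/(-180205/182848 - 97231) = 107965/(-17778674093/182848) = 107965*(-182848/17778674093) = -19741184320/17778674093 ≈ -1.1104)
J - 176916 = -19741184320/17778674093 - 176916 = -3145351647021508/17778674093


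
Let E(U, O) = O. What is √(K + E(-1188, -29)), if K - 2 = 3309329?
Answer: √3309302 ≈ 1819.1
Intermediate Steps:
K = 3309331 (K = 2 + 3309329 = 3309331)
√(K + E(-1188, -29)) = √(3309331 - 29) = √3309302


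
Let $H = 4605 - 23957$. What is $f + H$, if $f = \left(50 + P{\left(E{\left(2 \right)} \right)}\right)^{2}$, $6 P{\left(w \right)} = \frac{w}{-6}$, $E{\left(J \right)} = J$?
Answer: $- \frac{5461847}{324} \approx -16858.0$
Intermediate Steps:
$P{\left(w \right)} = - \frac{w}{36}$ ($P{\left(w \right)} = \frac{w \frac{1}{-6}}{6} = \frac{w \left(- \frac{1}{6}\right)}{6} = \frac{\left(- \frac{1}{6}\right) w}{6} = - \frac{w}{36}$)
$H = -19352$
$f = \frac{808201}{324}$ ($f = \left(50 - \frac{1}{18}\right)^{2} = \left(\frac{899}{18}\right)^{2} = \frac{808201}{324} \approx 2494.4$)
$f + H = \frac{808201}{324} - 19352 = - \frac{5461847}{324}$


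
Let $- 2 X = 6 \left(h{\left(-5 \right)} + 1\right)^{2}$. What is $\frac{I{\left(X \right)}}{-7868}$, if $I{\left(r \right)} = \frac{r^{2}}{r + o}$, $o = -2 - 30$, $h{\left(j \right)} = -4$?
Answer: $\frac{729}{464212} \approx 0.0015704$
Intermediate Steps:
$o = -32$ ($o = -2 - 30 = -32$)
$X = -27$ ($X = - \frac{6 \left(-4 + 1\right)^{2}}{2} = - \frac{6 \left(-3\right)^{2}}{2} = - \frac{6 \cdot 9}{2} = \left(- \frac{1}{2}\right) 54 = -27$)
$I{\left(r \right)} = \frac{r^{2}}{-32 + r}$ ($I{\left(r \right)} = \frac{r^{2}}{r - 32} = \frac{r^{2}}{-32 + r}$)
$\frac{I{\left(X \right)}}{-7868} = \frac{\left(-27\right)^{2} \frac{1}{-32 - 27}}{-7868} = \frac{729}{-59} \left(- \frac{1}{7868}\right) = 729 \left(- \frac{1}{59}\right) \left(- \frac{1}{7868}\right) = \left(- \frac{729}{59}\right) \left(- \frac{1}{7868}\right) = \frac{729}{464212}$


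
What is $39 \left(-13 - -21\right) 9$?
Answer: $2808$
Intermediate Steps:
$39 \left(-13 - -21\right) 9 = 39 \left(-13 + 21\right) 9 = 39 \cdot 8 \cdot 9 = 312 \cdot 9 = 2808$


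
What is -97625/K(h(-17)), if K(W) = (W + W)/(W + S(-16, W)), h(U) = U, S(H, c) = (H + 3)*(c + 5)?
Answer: 13569875/34 ≈ 3.9911e+5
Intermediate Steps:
S(H, c) = (3 + H)*(5 + c)
K(W) = 2*W/(-65 - 12*W) (K(W) = (W + W)/(W + (15 + 3*W + 5*(-16) - 16*W)) = (2*W)/(W + (15 + 3*W - 80 - 16*W)) = (2*W)/(W + (-65 - 13*W)) = (2*W)/(-65 - 12*W) = 2*W/(-65 - 12*W))
-97625/K(h(-17)) = -97625/((-2*(-17)/(65 + 12*(-17)))) = -97625/((-2*(-17)/(65 - 204))) = -97625/((-2*(-17)/(-139))) = -97625/((-2*(-17)*(-1/139))) = -97625/(-34/139) = -97625*(-139/34) = 13569875/34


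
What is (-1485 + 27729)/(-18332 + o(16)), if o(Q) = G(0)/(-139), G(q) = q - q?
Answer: -6561/4583 ≈ -1.4316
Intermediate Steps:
G(q) = 0
o(Q) = 0 (o(Q) = 0/(-139) = 0*(-1/139) = 0)
(-1485 + 27729)/(-18332 + o(16)) = (-1485 + 27729)/(-18332 + 0) = 26244/(-18332) = 26244*(-1/18332) = -6561/4583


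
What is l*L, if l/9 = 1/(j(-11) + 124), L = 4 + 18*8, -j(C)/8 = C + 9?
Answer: 333/35 ≈ 9.5143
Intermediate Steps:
j(C) = -72 - 8*C (j(C) = -8*(C + 9) = -8*(9 + C) = -72 - 8*C)
L = 148 (L = 4 + 144 = 148)
l = 9/140 (l = 9/((-72 - 8*(-11)) + 124) = 9/((-72 + 88) + 124) = 9/(16 + 124) = 9/140 ≈ 0.064286)
l*L = (9/140)*148 = 333/35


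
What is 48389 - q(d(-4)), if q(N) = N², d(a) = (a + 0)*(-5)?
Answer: 47989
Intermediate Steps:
d(a) = -5*a (d(a) = a*(-5) = -5*a)
48389 - q(d(-4)) = 48389 - (-5*(-4))² = 48389 - 1*20² = 48389 - 1*400 = 48389 - 400 = 47989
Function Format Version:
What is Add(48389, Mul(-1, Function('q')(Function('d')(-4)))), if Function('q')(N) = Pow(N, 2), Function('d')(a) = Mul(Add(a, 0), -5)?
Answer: 47989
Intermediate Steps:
Function('d')(a) = Mul(-5, a) (Function('d')(a) = Mul(a, -5) = Mul(-5, a))
Add(48389, Mul(-1, Function('q')(Function('d')(-4)))) = Add(48389, Mul(-1, Pow(Mul(-5, -4), 2))) = Add(48389, Mul(-1, Pow(20, 2))) = Add(48389, Mul(-1, 400)) = Add(48389, -400) = 47989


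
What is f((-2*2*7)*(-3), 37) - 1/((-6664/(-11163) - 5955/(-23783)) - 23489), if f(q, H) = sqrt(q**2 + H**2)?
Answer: 265489629/6235860930004 + 5*sqrt(337) ≈ 91.788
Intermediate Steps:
f(q, H) = sqrt(H**2 + q**2)
f((-2*2*7)*(-3), 37) - 1/((-6664/(-11163) - 5955/(-23783)) - 23489) = sqrt(37**2 + ((-2*2*7)*(-3))**2) - 1/((-6664/(-11163) - 5955/(-23783)) - 23489) = sqrt(1369 + (-4*7*(-3))**2) - 1/((-6664*(-1/11163) - 5955*(-1/23783)) - 23489) = sqrt(1369 + (-28*(-3))**2) - 1/((6664/11163 + 5955/23783) - 23489) = sqrt(1369 + 84**2) - 1/(224965577/265489629 - 23489) = sqrt(1369 + 7056) - 1/(-6235860930004/265489629) = sqrt(8425) - 1*(-265489629/6235860930004) = 5*sqrt(337) + 265489629/6235860930004 = 265489629/6235860930004 + 5*sqrt(337)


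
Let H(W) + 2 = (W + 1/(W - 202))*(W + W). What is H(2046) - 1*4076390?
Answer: 1980383263/461 ≈ 4.2958e+6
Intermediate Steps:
H(W) = -2 + 2*W*(W + 1/(-202 + W)) (H(W) = -2 + (W + 1/(W - 202))*(W + W) = -2 + (W + 1/(-202 + W))*(2*W) = -2 + 2*W*(W + 1/(-202 + W)))
H(2046) - 1*4076390 = 2*(202 + 2046³ - 202*2046²)/(-202 + 2046) - 1*4076390 = 2*(202 + 8564793336 - 202*4186116)/1844 - 4076390 = 2*(1/1844)*(202 + 8564793336 - 845595432) - 4076390 = 2*(1/1844)*7719198106 - 4076390 = 3859599053/461 - 4076390 = 1980383263/461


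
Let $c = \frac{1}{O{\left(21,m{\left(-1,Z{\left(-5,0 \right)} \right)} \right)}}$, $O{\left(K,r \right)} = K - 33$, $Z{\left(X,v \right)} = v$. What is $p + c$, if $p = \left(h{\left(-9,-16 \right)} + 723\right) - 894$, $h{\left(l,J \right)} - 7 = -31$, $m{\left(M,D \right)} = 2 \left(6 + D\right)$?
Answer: $- \frac{2341}{12} \approx -195.08$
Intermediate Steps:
$m{\left(M,D \right)} = 12 + 2 D$
$h{\left(l,J \right)} = -24$ ($h{\left(l,J \right)} = 7 - 31 = -24$)
$O{\left(K,r \right)} = -33 + K$ ($O{\left(K,r \right)} = K - 33 = -33 + K$)
$p = -195$ ($p = \left(-24 + 723\right) - 894 = 699 - 894 = -195$)
$c = - \frac{1}{12}$ ($c = \frac{1}{-33 + 21} = \frac{1}{-12} = - \frac{1}{12} \approx -0.083333$)
$p + c = -195 - \frac{1}{12} = - \frac{2341}{12}$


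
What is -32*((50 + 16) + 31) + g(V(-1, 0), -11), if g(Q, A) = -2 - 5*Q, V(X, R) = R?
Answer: -3106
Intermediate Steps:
-32*((50 + 16) + 31) + g(V(-1, 0), -11) = -32*((50 + 16) + 31) + (-2 - 5*0) = -32*(66 + 31) + (-2 + 0) = -32*97 - 2 = -3104 - 2 = -3106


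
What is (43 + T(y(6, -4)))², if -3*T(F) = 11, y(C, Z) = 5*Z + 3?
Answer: 13924/9 ≈ 1547.1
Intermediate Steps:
y(C, Z) = 3 + 5*Z
T(F) = -11/3 (T(F) = -⅓*11 = -11/3)
(43 + T(y(6, -4)))² = (43 - 11/3)² = (118/3)² = 13924/9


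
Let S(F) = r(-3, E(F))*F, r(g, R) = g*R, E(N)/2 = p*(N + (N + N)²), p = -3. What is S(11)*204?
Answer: 19994040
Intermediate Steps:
E(N) = -24*N² - 6*N (E(N) = 2*(-3*(N + (N + N)²)) = 2*(-3*(N + (2*N)²)) = 2*(-3*(N + 4*N²)) = 2*(-12*N² - 3*N) = -24*N² - 6*N)
r(g, R) = R*g
S(F) = 18*F²*(1 + 4*F) (S(F) = (-6*F*(1 + 4*F)*(-3))*F = (18*F*(1 + 4*F))*F = 18*F²*(1 + 4*F))
S(11)*204 = (11²*(18 + 72*11))*204 = (121*(18 + 792))*204 = (121*810)*204 = 98010*204 = 19994040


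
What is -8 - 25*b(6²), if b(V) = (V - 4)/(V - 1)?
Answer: -216/7 ≈ -30.857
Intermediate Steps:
b(V) = (-4 + V)/(-1 + V)
-8 - 25*b(6²) = -8 - 25*(-4 + 6²)/(-1 + 6²) = -8 - 25*(-4 + 36)/(-1 + 36) = -8 - 25*32/35 = -8 - 160/7 = -216/7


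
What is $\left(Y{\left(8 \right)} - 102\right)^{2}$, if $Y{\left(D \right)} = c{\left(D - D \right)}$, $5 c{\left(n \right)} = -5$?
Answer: $10609$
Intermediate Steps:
$c{\left(n \right)} = -1$ ($c{\left(n \right)} = \frac{1}{5} \left(-5\right) = -1$)
$Y{\left(D \right)} = -1$
$\left(Y{\left(8 \right)} - 102\right)^{2} = \left(-1 - 102\right)^{2} = \left(-103\right)^{2} = 10609$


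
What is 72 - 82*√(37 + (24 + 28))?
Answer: 72 - 82*√89 ≈ -701.59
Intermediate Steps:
72 - 82*√(37 + (24 + 28)) = 72 - 82*√(37 + 52) = 72 - 82*√89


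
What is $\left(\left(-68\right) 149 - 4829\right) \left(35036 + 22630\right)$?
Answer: $-862741026$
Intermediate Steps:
$\left(\left(-68\right) 149 - 4829\right) \left(35036 + 22630\right) = \left(-10132 - 4829\right) 57666 = \left(-14961\right) 57666 = -862741026$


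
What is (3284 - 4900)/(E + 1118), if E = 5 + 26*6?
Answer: -1616/1279 ≈ -1.2635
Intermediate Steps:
E = 161 (E = 5 + 156 = 161)
(3284 - 4900)/(E + 1118) = (3284 - 4900)/(161 + 1118) = -1616/1279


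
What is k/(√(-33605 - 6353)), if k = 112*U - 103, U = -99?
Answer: 11191*I*√39958/39958 ≈ 55.984*I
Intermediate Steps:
k = -11191 (k = 112*(-99) - 103 = -11088 - 103 = -11191)
k/(√(-33605 - 6353)) = -11191/√(-33605 - 6353) = -11191*(-I*√39958/39958) = -(-11191)*I*√39958/39958 = 11191*I*√39958/39958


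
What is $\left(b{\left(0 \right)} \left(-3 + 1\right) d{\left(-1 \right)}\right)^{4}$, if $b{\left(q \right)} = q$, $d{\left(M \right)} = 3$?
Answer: $0$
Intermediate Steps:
$\left(b{\left(0 \right)} \left(-3 + 1\right) d{\left(-1 \right)}\right)^{4} = \left(0 \left(-3 + 1\right) 3\right)^{4} = \left(0 \left(-2\right) 3\right)^{4} = \left(0 \cdot 3\right)^{4} = 0^{4} = 0$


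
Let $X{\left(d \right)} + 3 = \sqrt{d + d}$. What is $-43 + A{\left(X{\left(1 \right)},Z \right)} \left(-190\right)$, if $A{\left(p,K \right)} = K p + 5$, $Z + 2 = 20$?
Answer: $9267 - 3420 \sqrt{2} \approx 4430.4$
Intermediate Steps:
$Z = 18$ ($Z = -2 + 20 = 18$)
$X{\left(d \right)} = -3 + \sqrt{2} \sqrt{d}$ ($X{\left(d \right)} = -3 + \sqrt{d + d} = -3 + \sqrt{2 d} = -3 + \sqrt{2} \sqrt{d}$)
$A{\left(p,K \right)} = 5 + K p$
$-43 + A{\left(X{\left(1 \right)},Z \right)} \left(-190\right) = -43 + \left(5 + 18 \left(-3 + \sqrt{2} \sqrt{1}\right)\right) \left(-190\right) = -43 + \left(5 + 18 \left(-3 + \sqrt{2} \cdot 1\right)\right) \left(-190\right) = -43 + \left(5 + 18 \left(-3 + \sqrt{2}\right)\right) \left(-190\right) = -43 + \left(5 - \left(54 - 18 \sqrt{2}\right)\right) \left(-190\right) = -43 + \left(-49 + 18 \sqrt{2}\right) \left(-190\right) = -43 + \left(9310 - 3420 \sqrt{2}\right) = 9267 - 3420 \sqrt{2}$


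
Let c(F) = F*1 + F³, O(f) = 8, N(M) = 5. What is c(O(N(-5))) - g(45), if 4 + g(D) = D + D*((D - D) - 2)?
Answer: 569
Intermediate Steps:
c(F) = F + F³
g(D) = -4 - D (g(D) = -4 + (D + D*((D - D) - 2)) = -4 + (D + D*(0 - 2)) = -4 + (D + D*(-2)) = -4 + (D - 2*D) = -4 - D)
c(O(N(-5))) - g(45) = (8 + 8³) - (-4 - 1*45) = (8 + 512) - (-4 - 45) = 520 - 1*(-49) = 520 + 49 = 569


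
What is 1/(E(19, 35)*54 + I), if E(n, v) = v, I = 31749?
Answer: 1/33639 ≈ 2.9727e-5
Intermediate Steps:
1/(E(19, 35)*54 + I) = 1/(35*54 + 31749) = 1/(1890 + 31749) = 1/33639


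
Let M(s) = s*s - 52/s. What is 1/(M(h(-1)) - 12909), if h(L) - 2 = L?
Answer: -1/12960 ≈ -7.7161e-5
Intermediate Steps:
h(L) = 2 + L
M(s) = s² - 52/s
1/(M(h(-1)) - 12909) = 1/((-52 + (2 - 1)³)/(2 - 1) - 12909) = 1/((-52 + 1³)/1 - 12909) = 1/(1*(-52 + 1) - 12909) = 1/(1*(-51) - 12909) = 1/(-51 - 12909) = 1/(-12960) = -1/12960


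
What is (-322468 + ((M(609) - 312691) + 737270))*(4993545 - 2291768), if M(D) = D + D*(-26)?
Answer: 234746596422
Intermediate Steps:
M(D) = -25*D (M(D) = D - 26*D = -25*D)
(-322468 + ((M(609) - 312691) + 737270))*(4993545 - 2291768) = (-322468 + ((-25*609 - 312691) + 737270))*(4993545 - 2291768) = (-322468 + ((-15225 - 312691) + 737270))*2701777 = (-322468 + (-327916 + 737270))*2701777 = (-322468 + 409354)*2701777 = 86886*2701777 = 234746596422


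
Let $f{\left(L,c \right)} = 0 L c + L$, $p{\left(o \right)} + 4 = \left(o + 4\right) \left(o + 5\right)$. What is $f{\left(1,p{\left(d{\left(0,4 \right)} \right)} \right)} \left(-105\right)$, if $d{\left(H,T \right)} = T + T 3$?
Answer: $-105$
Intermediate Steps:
$d{\left(H,T \right)} = 4 T$ ($d{\left(H,T \right)} = T + 3 T = 4 T$)
$p{\left(o \right)} = -4 + \left(4 + o\right) \left(5 + o\right)$ ($p{\left(o \right)} = -4 + \left(o + 4\right) \left(o + 5\right) = -4 + \left(4 + o\right) \left(5 + o\right)$)
$f{\left(L,c \right)} = L$ ($f{\left(L,c \right)} = 0 c + L = 0 + L = L$)
$f{\left(1,p{\left(d{\left(0,4 \right)} \right)} \right)} \left(-105\right) = 1 \left(-105\right) = -105$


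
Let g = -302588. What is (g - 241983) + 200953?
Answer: -343618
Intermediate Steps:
(g - 241983) + 200953 = (-302588 - 241983) + 200953 = -544571 + 200953 = -343618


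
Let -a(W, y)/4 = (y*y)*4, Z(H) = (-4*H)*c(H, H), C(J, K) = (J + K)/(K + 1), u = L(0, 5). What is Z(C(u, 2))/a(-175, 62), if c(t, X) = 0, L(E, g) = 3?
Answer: 0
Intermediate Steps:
u = 3
C(J, K) = (J + K)/(1 + K)
Z(H) = 0 (Z(H) = -4*H*0 = 0)
a(W, y) = -16*y² (a(W, y) = -4*y*y*4 = -4*y²*4 = -16*y²)
Z(C(u, 2))/a(-175, 62) = 0/((-16*62²)) = 0/((-16*3844)) = 0/(-61504) = 0*(-1/61504) = 0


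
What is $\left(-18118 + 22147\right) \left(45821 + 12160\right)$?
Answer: $233605449$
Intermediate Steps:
$\left(-18118 + 22147\right) \left(45821 + 12160\right) = 4029 \cdot 57981 = 233605449$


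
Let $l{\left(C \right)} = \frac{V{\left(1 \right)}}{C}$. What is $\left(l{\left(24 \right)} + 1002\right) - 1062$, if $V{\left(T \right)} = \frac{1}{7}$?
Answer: $- \frac{10079}{168} \approx -59.994$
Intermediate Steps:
$V{\left(T \right)} = \frac{1}{7}$
$l{\left(C \right)} = \frac{1}{7 C}$
$\left(l{\left(24 \right)} + 1002\right) - 1062 = \left(\frac{1}{7 \cdot 24} + 1002\right) - 1062 = \left(\frac{1}{7} \cdot \frac{1}{24} + 1002\right) - 1062 = \left(\frac{1}{168} + 1002\right) - 1062 = \frac{168337}{168} - 1062 = - \frac{10079}{168}$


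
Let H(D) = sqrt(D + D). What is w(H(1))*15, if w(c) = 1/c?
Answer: 15*sqrt(2)/2 ≈ 10.607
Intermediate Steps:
H(D) = sqrt(2)*sqrt(D) (H(D) = sqrt(2*D) = sqrt(2)*sqrt(D))
w(H(1))*15 = 15/(sqrt(2)*sqrt(1)) = 15/(sqrt(2)*1) = 15/sqrt(2) = (sqrt(2)/2)*15 = 15*sqrt(2)/2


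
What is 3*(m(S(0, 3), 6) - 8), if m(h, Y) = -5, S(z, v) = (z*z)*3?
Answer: -39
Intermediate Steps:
S(z, v) = 3*z² (S(z, v) = z²*3 = 3*z²)
3*(m(S(0, 3), 6) - 8) = 3*(-5 - 8) = 3*(-13) = -39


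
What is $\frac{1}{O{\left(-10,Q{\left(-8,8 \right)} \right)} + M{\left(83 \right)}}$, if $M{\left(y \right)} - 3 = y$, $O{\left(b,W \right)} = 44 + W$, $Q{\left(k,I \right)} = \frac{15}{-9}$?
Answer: $\frac{3}{385} \approx 0.0077922$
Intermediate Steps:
$Q{\left(k,I \right)} = - \frac{5}{3}$ ($Q{\left(k,I \right)} = 15 \left(- \frac{1}{9}\right) = - \frac{5}{3}$)
$M{\left(y \right)} = 3 + y$
$\frac{1}{O{\left(-10,Q{\left(-8,8 \right)} \right)} + M{\left(83 \right)}} = \frac{1}{\left(44 - \frac{5}{3}\right) + \left(3 + 83\right)} = \frac{1}{\frac{127}{3} + 86} = \frac{1}{\frac{385}{3}} = \frac{3}{385}$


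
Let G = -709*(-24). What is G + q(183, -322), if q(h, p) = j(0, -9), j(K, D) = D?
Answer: 17007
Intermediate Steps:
q(h, p) = -9
G = 17016
G + q(183, -322) = 17016 - 9 = 17007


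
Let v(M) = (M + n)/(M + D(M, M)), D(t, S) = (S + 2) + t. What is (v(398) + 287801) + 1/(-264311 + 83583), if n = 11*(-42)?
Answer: 15552093147325/54037672 ≈ 2.8780e+5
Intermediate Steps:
D(t, S) = 2 + S + t (D(t, S) = (2 + S) + t = 2 + S + t)
n = -462
v(M) = (-462 + M)/(2 + 3*M) (v(M) = (M - 462)/(M + (2 + M + M)) = (-462 + M)/(M + (2 + 2*M)) = (-462 + M)/(2 + 3*M))
(v(398) + 287801) + 1/(-264311 + 83583) = ((-462 + 398)/(2 + 3*398) + 287801) + 1/(-264311 + 83583) = (-64/(2 + 1194) + 287801) + 1/(-180728) = (-64/1196 + 287801) - 1/180728 = ((1/1196)*(-64) + 287801) - 1/180728 = (-16/299 + 287801) - 1/180728 = 86052483/299 - 1/180728 = 15552093147325/54037672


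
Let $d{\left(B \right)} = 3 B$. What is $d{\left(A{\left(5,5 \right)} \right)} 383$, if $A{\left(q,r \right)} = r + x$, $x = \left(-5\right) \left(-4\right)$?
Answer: $28725$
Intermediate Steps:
$x = 20$
$A{\left(q,r \right)} = 20 + r$ ($A{\left(q,r \right)} = r + 20 = 20 + r$)
$d{\left(A{\left(5,5 \right)} \right)} 383 = 3 \left(20 + 5\right) 383 = 3 \cdot 25 \cdot 383 = 75 \cdot 383 = 28725$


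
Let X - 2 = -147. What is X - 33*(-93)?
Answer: 2924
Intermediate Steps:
X = -145 (X = 2 - 147 = -145)
X - 33*(-93) = -145 - 33*(-93) = -145 + 3069 = 2924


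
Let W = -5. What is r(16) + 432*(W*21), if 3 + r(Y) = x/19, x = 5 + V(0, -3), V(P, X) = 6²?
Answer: -861856/19 ≈ -45361.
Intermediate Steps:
V(P, X) = 36
x = 41 (x = 5 + 36 = 41)
r(Y) = -16/19 (r(Y) = -3 + 41/19 = -16/19)
r(16) + 432*(W*21) = -16/19 + 432*(-5*21) = -16/19 + 432*(-105) = -16/19 - 45360 = -861856/19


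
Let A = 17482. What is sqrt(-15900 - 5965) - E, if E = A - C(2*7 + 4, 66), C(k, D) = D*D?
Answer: -13126 + I*sqrt(21865) ≈ -13126.0 + 147.87*I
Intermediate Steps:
C(k, D) = D**2
E = 13126 (E = 17482 - 1*66**2 = 17482 - 1*4356 = 17482 - 4356 = 13126)
sqrt(-15900 - 5965) - E = sqrt(-15900 - 5965) - 1*13126 = sqrt(-21865) - 13126 = I*sqrt(21865) - 13126 = -13126 + I*sqrt(21865)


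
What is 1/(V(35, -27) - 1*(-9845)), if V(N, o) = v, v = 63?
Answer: 1/9908 ≈ 0.00010093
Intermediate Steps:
V(N, o) = 63
1/(V(35, -27) - 1*(-9845)) = 1/(63 - 1*(-9845)) = 1/(63 + 9845) = 1/9908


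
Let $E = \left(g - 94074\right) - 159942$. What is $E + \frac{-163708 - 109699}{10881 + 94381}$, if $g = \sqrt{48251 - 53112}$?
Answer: $- \frac{26738505599}{105262} + i \sqrt{4861} \approx -2.5402 \cdot 10^{5} + 69.721 i$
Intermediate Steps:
$g = i \sqrt{4861}$ ($g = \sqrt{-4861} = i \sqrt{4861} \approx 69.721 i$)
$E = -254016 + i \sqrt{4861}$ ($E = \left(i \sqrt{4861} - 94074\right) - 159942 = \left(-94074 + i \sqrt{4861}\right) - 159942 = -254016 + i \sqrt{4861} \approx -2.5402 \cdot 10^{5} + 69.721 i$)
$E + \frac{-163708 - 109699}{10881 + 94381} = \left(-254016 + i \sqrt{4861}\right) + \frac{-163708 - 109699}{10881 + 94381} = \left(-254016 + i \sqrt{4861}\right) - \frac{273407}{105262} = - \frac{26738505599}{105262} + i \sqrt{4861}$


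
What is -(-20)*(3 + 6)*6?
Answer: 1080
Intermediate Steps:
-(-20)*(3 + 6)*6 = -(-20)*9*6 = -5*(-36)*6 = 180*6 = 1080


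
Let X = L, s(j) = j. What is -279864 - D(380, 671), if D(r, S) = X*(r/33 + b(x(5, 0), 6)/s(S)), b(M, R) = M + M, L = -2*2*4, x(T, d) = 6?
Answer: -562994776/2013 ≈ -2.7968e+5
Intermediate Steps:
L = -16 (L = -4*4 = -16)
b(M, R) = 2*M
X = -16
D(r, S) = -192/S - 16*r/33 (D(r, S) = -16*(r/33 + (2*6)/S) = -16*(r*(1/33) + 12/S) = -16*(r/33 + 12/S) = -16*(12/S + r/33) = -192/S - 16*r/33)
-279864 - D(380, 671) = -279864 - (-192/671 - 16/33*380) = -279864 - (-192*1/671 - 6080/33) = -279864 - (-192/671 - 6080/33) = -279864 - 1*(-371456/2013) = -279864 + 371456/2013 = -562994776/2013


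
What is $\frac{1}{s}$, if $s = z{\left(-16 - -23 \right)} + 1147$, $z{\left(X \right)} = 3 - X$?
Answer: $\frac{1}{1143} \approx 0.00087489$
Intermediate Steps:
$s = 1143$ ($s = \left(3 - \left(-16 - -23\right)\right) + 1147 = \left(3 - \left(-16 + 23\right)\right) + 1147 = \left(3 - 7\right) + 1147 = -4 + 1147 = 1143$)
$\frac{1}{s} = \frac{1}{1143}$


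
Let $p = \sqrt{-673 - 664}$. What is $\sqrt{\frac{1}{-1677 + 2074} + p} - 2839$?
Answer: $-2839 + \frac{\sqrt{397 + 157609 i \sqrt{1337}}}{397} \approx -2834.7 + 4.2757 i$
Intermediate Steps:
$p = i \sqrt{1337}$ ($p = \sqrt{-1337} = i \sqrt{1337} \approx 36.565 i$)
$\sqrt{\frac{1}{-1677 + 2074} + p} - 2839 = \sqrt{\frac{1}{-1677 + 2074} + i \sqrt{1337}} - 2839 = \sqrt{\frac{1}{397} + i \sqrt{1337}} - 2839 = -2839 + \sqrt{\frac{1}{397} + i \sqrt{1337}}$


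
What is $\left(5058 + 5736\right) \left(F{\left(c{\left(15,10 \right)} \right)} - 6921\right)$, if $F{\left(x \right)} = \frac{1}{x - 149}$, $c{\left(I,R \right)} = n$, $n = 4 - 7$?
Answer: $- \frac{5677606221}{76} \approx -7.4705 \cdot 10^{7}$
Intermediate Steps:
$n = -3$
$c{\left(I,R \right)} = -3$
$F{\left(x \right)} = \frac{1}{-149 + x}$
$\left(5058 + 5736\right) \left(F{\left(c{\left(15,10 \right)} \right)} - 6921\right) = \left(5058 + 5736\right) \left(\frac{1}{-149 - 3} - 6921\right) = 10794 \left(\frac{1}{-152} - 6921\right) = 10794 \left(- \frac{1}{152} - 6921\right) = 10794 \left(- \frac{1051993}{152}\right) = - \frac{5677606221}{76}$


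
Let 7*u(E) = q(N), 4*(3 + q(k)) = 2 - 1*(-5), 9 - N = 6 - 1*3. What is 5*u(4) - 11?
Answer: -333/28 ≈ -11.893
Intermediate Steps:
N = 6 (N = 9 - (6 - 1*3) = 9 - (6 - 3) = 9 - 1*3 = 9 - 3 = 6)
q(k) = -5/4 (q(k) = -3 + (2 - 1*(-5))/4 = -3 + (2 + 5)/4 = -3 + (1/4)*7 = -3 + 7/4 = -5/4)
u(E) = -5/28 (u(E) = (1/7)*(-5/4) = -5/28)
5*u(4) - 11 = 5*(-5/28) - 11 = -25/28 - 11 = -333/28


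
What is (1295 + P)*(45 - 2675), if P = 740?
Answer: -5352050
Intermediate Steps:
(1295 + P)*(45 - 2675) = (1295 + 740)*(45 - 2675) = 2035*(-2630) = -5352050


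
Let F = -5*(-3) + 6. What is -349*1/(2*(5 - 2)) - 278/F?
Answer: -2999/42 ≈ -71.405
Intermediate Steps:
F = 21 (F = 15 + 6 = 21)
-349*1/(2*(5 - 2)) - 278/F = -349*1/(2*(5 - 2)) - 278/21 = -349/(3*2) - 278*1/21 = -349/6 - 278/21 = -2999/42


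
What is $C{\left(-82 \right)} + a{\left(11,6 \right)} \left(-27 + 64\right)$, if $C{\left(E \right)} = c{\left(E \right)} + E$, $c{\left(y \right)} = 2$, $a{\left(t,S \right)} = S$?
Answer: $142$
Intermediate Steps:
$C{\left(E \right)} = 2 + E$
$C{\left(-82 \right)} + a{\left(11,6 \right)} \left(-27 + 64\right) = \left(2 - 82\right) + 6 \left(-27 + 64\right) = -80 + 6 \cdot 37 = -80 + 222 = 142$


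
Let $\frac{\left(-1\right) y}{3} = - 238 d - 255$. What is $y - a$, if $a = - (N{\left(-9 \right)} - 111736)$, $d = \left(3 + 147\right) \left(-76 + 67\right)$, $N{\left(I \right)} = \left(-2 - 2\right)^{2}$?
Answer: $-1074855$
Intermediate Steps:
$N{\left(I \right)} = 16$ ($N{\left(I \right)} = \left(-4\right)^{2} = 16$)
$d = -1350$ ($d = 150 \left(-9\right) = -1350$)
$y = -963135$ ($y = - 3 \left(\left(-238\right) \left(-1350\right) - 255\right) = - 3 \left(321300 - 255\right) = \left(-3\right) 321045 = -963135$)
$a = 111720$ ($a = - (16 - 111736) = \left(-1\right) \left(-111720\right) = 111720$)
$y - a = -963135 - 111720 = -1074855$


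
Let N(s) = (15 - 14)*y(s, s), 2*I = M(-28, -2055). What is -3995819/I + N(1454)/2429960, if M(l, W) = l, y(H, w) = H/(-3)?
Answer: 7282260247841/25514580 ≈ 2.8542e+5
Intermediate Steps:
y(H, w) = -H/3 (y(H, w) = H*(-⅓) = -H/3)
I = -14 (I = (½)*(-28) = -14)
N(s) = -s/3 (N(s) = (15 - 14)*(-s/3) = 1*(-s/3) = -s/3)
-3995819/I + N(1454)/2429960 = -3995819/(-14) - ⅓*1454/2429960 = -3995819*(-1/14) - 1454/3*1/2429960 = 3995819/14 - 727/3644940 = 7282260247841/25514580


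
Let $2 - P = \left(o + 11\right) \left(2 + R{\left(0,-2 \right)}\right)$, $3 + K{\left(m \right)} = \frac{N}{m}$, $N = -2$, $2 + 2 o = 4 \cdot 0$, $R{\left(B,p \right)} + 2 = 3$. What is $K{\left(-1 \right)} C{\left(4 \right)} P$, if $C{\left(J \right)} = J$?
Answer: $112$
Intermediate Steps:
$R{\left(B,p \right)} = 1$ ($R{\left(B,p \right)} = -2 + 3 = 1$)
$o = -1$ ($o = -1 + \frac{4 \cdot 0}{2} = -1 + \frac{1}{2} \cdot 0 = -1 + 0 = -1$)
$K{\left(m \right)} = -3 - \frac{2}{m}$
$P = -28$ ($P = 2 - \left(-1 + 11\right) \left(2 + 1\right) = 2 - 10 \cdot 3 = 2 - 30 = -28$)
$K{\left(-1 \right)} C{\left(4 \right)} P = \left(-3 - \frac{2}{-1}\right) 4 \left(-28\right) = \left(-3 - -2\right) 4 \left(-28\right) = \left(-3 + 2\right) 4 \left(-28\right) = \left(-1\right) 4 \left(-28\right) = \left(-4\right) \left(-28\right) = 112$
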